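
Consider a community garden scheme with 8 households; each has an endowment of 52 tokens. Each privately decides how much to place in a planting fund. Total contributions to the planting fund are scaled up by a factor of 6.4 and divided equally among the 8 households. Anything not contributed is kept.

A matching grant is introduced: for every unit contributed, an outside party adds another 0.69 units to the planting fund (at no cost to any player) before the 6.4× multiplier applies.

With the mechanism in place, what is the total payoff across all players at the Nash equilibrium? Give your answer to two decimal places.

With the mechanism, a contributed unit returns 6.4 × 1.69 / 8 = 1.3520 per unit of net cost to the contributor — now above 1 — so contributing fully is weakly dominant for every player.
So the Nash equilibrium is full contribution by all 8; the group earns 6.4 × 1.69 × 416 = 4499.46.

4499.46 tokens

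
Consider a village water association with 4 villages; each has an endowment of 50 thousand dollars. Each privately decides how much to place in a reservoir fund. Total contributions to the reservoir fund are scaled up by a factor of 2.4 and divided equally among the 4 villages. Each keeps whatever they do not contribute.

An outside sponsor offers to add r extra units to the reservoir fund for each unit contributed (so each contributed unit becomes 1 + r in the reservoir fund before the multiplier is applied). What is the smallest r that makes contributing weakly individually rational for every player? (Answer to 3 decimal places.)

With matching at rate r, one contributed unit becomes (1 + r) in the reservoir fund and returns 2.4 × (1 + r) / 4 to the contributor.
Setting this equal to 1: 1 + r = 4/2.4 = 1.6667.
So the minimum matching rate is r = 1.6667 − 1 = 0.667.

0.667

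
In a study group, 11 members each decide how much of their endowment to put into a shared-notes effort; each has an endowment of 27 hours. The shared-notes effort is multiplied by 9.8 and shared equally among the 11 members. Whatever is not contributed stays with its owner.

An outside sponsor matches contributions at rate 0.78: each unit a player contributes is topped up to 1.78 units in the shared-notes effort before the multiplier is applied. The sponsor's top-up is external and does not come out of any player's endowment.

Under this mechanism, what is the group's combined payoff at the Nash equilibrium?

5180.87 hours

With the mechanism, a contributed unit returns 9.8 × 1.78 / 11 = 1.5858 per unit of net cost to the contributor — now above 1 — so contributing fully is weakly dominant for every player.
So the Nash equilibrium is full contribution by all 11; the group earns 9.8 × 1.78 × 297 = 5180.87.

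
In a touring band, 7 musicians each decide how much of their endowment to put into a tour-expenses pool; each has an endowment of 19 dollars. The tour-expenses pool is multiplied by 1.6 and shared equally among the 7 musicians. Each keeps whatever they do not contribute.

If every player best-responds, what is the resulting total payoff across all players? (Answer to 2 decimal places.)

Each contributed unit returns 1.6/7 = 0.2286 to its contributor — below 1 — so contributing 0 is dominant for every player. At the Nash equilibrium everyone keeps their 19, and the group total is 7 × 19 = 133.

133.00 dollars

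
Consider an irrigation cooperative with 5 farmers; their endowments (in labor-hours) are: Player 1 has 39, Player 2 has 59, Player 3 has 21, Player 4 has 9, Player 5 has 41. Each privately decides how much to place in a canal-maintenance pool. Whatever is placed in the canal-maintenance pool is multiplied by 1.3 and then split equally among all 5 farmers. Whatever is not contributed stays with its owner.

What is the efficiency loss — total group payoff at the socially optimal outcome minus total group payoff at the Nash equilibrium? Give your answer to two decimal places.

The private return per contributed unit is 1.3/5 = 0.2600 < 1 for every player regardless of endowment, so the Nash equilibrium is zero contribution and the group total is Σ E_j = 39 + 59 + 21 + 9 + 41 = 169.
Each contributed unit returns 1.300 to the group, so the social optimum is full contribution by everyone: group total = 1.300 × 169 = 219.70.
Efficiency loss = (1.300 − 1) × 169 = 50.70.

50.70 labor-hours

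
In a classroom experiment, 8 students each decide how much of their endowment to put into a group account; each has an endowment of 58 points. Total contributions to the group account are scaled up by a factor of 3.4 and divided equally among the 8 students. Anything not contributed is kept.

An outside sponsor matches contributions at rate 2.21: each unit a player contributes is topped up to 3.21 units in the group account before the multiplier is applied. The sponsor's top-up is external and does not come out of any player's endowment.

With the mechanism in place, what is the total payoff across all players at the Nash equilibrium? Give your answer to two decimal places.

5064.10 points

The effective private return per unit is now 3.4 × 3.21 / 8 = 1.3643 > 1, so every player's dominant strategy flips to full contribution.
At the Nash equilibrium everyone contributes 58. Group total payoff = 3.4 × 3.21 × 464 = 5064.10.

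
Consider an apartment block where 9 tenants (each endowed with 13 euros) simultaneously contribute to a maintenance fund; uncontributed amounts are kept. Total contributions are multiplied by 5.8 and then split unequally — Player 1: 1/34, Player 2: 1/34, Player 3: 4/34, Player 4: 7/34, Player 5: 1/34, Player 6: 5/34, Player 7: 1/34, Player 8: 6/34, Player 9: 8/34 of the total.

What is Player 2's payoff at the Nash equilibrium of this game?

Player j's private return per contributed unit is 5.8 × (j's share). Contributing is weakly dominant for j when that share is at least 1/5.8 = 0.1724, and contributing 0 is dominant otherwise.
Player 4, Player 8 and Player 9 clear that bar, contributing 13 each; the remaining 6 contribute 0. Total contributed: 39.
Player 2 keeps 13 and receives 5.8 × 39 × 1/34 = 6.65 from the maintenance fund, for a payoff of 19.65.

19.65 euros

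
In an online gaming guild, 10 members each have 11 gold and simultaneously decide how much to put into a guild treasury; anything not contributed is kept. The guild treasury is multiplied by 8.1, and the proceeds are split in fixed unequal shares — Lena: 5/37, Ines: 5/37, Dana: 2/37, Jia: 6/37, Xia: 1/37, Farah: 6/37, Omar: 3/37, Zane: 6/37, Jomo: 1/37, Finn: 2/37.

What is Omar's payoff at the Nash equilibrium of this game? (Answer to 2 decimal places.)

47.12 gold

A player with share s gets back 8.1·s per unit contributed, so full contribution is dominant for anyone with s > 1/8.1 = 0.1235 and zero contribution is dominant for anyone below.
Lena, Ines, Jia, Farah and Zane clear that bar, contributing 11 each; the remaining 5 contribute 0. Total contributed: 55.
Omar keeps 11 and receives 8.1 × 55 × 3/37 = 36.12 from the guild treasury, for a payoff of 47.12.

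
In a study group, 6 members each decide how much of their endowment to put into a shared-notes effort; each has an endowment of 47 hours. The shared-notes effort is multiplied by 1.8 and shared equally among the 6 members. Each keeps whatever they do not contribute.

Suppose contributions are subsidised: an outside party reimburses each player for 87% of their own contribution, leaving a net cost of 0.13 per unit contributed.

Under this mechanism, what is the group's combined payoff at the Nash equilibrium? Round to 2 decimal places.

The effective private return per unit is now (1.8/6) / 0.13 = 2.3077 > 1, so every player's dominant strategy flips to full contribution.
At the Nash equilibrium everyone contributes 47. Group total payoff = 6 × (47 × 0.87 + 1.8 × 47) = 752.94.

752.94 hours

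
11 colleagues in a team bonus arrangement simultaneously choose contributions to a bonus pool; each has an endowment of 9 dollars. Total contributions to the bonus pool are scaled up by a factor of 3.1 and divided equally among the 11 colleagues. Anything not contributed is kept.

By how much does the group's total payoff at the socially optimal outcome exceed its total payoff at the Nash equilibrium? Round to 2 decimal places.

Each contributed unit returns 3.1/11 = 0.2818 to its contributor — below 1 — so contributing 0 is dominant for every player. At the Nash equilibrium everyone keeps their 9, and the group total is 11 × 9 = 99.
Each contributed unit returns 3.100 to the group as a whole (0.2818 to each of 11 players), which exceeds 1, so the social optimum is full contribution: group total = 3.100 × 99 = 306.90.
Efficiency loss = 306.90 − 99 = 207.90.

207.90 dollars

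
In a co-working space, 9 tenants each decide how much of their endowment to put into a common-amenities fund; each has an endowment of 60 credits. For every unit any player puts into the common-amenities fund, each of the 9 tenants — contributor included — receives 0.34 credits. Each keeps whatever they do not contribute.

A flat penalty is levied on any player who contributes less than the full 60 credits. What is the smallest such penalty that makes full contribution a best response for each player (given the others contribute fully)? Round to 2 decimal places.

Given the others contribute fully, the best deviation is to contribute 0 (any partial contribution still incurs the fine and gives up units whose private return 0.34 is below 1).
Deviating from 60 to 0 saves 60 credits but forfeits the deviator's share of the drop in the common-amenities fund: 0.34 × 60 = 20.40.
So the deviation gain is 60 − 20.40 = 39.60, and the fine must be at least 39.60 credits to wipe it out.

39.60 credits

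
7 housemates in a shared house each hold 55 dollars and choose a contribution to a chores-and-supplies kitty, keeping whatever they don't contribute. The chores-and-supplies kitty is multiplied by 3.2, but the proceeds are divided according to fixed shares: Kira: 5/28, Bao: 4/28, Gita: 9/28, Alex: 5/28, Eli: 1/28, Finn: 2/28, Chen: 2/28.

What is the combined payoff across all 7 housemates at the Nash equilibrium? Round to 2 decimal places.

Player j's private return per contributed unit is 3.2 × (j's share). Contributing is weakly dominant for j when that share is at least 1/3.2 = 0.3125, and contributing 0 is dominant otherwise.
Only Gita (9/28) clears that bar, contributing 55; the remaining 6 contribute 0. Total contributed: 55.
The chores-and-supplies kitty pays out 3.2 × 55 = 176.00 in total (split across the unequal shares, but the aggregate is all that matters for the group sum).
The 6 free-riders keep 55 each, adding 330. Group total = 330 + 176.00 = 506.00.

506.00 dollars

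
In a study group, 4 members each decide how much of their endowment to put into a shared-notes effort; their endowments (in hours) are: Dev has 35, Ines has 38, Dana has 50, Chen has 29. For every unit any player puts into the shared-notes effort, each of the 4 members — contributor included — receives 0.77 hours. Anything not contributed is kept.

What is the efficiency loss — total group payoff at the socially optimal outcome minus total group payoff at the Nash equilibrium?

The private return per contributed unit is 0.77 < 1 for everyone, so the Nash equilibrium is zero contribution and the group total is Σ E_j = 35 + 38 + 50 + 29 = 152.
Each contributed unit returns 3.080 to the group, so the social optimum is full contribution by everyone: group total = 3.080 × 152 = 468.16.
Efficiency loss = (3.080 − 1) × 152 = 316.16.

316.16 hours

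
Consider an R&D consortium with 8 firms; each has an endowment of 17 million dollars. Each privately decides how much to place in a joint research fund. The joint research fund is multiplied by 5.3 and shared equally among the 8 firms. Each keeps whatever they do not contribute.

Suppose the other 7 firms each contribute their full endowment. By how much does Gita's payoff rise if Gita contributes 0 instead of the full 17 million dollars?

5.74 million dollars

Switching from a contribution of 17 to 0 lets Gita keep an extra 17 million dollars, but lowers the joint research fund by 17, which costs Gita their own share of that drop: 5.3/8 × 17 = 11.26.
Net gain = 17 − 11.26 = 5.74. The private return per contributed unit (0.6625) is below 1, so free-riding is indeed the best response regardless of what the others do.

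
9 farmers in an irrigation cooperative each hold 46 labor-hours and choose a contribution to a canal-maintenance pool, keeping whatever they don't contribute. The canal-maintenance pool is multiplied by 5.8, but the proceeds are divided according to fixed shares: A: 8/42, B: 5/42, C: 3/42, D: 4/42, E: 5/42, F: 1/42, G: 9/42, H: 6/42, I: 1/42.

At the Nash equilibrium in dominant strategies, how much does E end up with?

For player j, contributing a unit is worthwhile iff 5.8 × (j's share) ≥ 1, i.e. iff j's share is at least 0.1724.
A and G clear that bar, contributing 46 each; the remaining 7 contribute 0. Total contributed: 92.
E keeps 46 and receives 5.8 × 92 × 5/42 = 63.52 from the canal-maintenance pool, for a payoff of 109.52.

109.52 labor-hours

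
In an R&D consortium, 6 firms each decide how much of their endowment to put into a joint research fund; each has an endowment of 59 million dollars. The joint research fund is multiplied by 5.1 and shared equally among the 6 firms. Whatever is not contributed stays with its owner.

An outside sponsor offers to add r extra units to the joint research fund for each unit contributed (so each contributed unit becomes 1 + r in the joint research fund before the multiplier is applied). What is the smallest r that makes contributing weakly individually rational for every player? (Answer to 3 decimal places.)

With matching at rate r, one contributed unit becomes (1 + r) in the joint research fund and returns 5.1 × (1 + r) / 6 to the contributor.
Setting this equal to 1: 1 + r = 6/5.1 = 1.1765.
So the minimum matching rate is r = 1.1765 − 1 = 0.176.

0.176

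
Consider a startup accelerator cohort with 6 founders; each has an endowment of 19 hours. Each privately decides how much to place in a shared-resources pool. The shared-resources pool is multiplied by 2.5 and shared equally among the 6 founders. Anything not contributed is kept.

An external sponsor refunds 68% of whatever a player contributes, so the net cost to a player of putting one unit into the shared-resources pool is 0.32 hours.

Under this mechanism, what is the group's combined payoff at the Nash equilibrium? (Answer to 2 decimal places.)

The effective private return per unit is now (2.5/6) / 0.32 = 1.3021 > 1, so every player's dominant strategy flips to full contribution.
So the Nash equilibrium is full contribution by all 6; the group earns 6 × (19 × 0.68 + 2.5 × 19) = 362.52.

362.52 hours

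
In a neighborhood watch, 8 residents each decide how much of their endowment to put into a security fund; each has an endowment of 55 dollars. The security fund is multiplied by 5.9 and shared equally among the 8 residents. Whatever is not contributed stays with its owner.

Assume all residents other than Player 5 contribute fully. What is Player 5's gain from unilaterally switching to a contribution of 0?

Switching from a contribution of 55 to 0 lets Player 5 keep an extra 55 dollars, but lowers the security fund by 55, which costs Player 5 their own share of that drop: 5.9/8 × 55 = 40.56.
Net gain = 55 − 40.56 = 14.44. The private return per contributed unit (0.7375) is below 1, so free-riding is indeed the best response regardless of what the others do.

14.44 dollars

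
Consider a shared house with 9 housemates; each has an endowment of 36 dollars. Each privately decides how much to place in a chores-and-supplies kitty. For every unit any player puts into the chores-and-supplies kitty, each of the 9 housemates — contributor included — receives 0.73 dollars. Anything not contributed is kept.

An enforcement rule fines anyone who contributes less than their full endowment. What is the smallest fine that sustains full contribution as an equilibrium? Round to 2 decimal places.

Given the others contribute fully, the best deviation is to contribute 0 (any partial contribution still incurs the fine and gives up units whose private return 0.73 is below 1).
Deviating from 36 to 0 saves 36 dollars but forfeits the deviator's share of the drop in the chores-and-supplies kitty: 0.73 × 36 = 26.28.
So the deviation gain is 36 − 26.28 = 9.72, and the fine must be at least 9.72 dollars to wipe it out.

9.72 dollars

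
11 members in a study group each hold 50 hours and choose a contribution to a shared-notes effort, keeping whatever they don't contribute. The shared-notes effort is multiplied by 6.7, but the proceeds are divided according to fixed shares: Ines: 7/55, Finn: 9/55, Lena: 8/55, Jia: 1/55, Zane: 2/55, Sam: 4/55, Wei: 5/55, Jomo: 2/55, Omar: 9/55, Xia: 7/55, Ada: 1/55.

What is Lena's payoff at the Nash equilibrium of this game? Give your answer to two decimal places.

For player j, contributing a unit is worthwhile iff 6.7 × (j's share) ≥ 1, i.e. iff j's share is at least 0.1493.
Finn and Omar clear that bar, contributing 50 each; the remaining 9 contribute 0. Total contributed: 100.
Lena keeps 50 and receives 6.7 × 100 × 8/55 = 97.45 from the shared-notes effort, for a payoff of 147.45.

147.45 hours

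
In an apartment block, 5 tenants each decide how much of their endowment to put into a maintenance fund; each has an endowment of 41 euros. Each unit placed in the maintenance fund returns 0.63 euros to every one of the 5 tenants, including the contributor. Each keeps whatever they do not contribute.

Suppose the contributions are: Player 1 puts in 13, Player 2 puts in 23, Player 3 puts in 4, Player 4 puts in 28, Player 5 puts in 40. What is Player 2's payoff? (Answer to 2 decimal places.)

86.04 euros

Total contributed: 13 + 23 + 4 + 28 + 40 = 108.
Each receives 0.63 × 108 = 68.04 from the maintenance fund.
Player 2 keeps 41 − 23 = 18, so Player 2's payoff is 18 + 68.04 = 86.04.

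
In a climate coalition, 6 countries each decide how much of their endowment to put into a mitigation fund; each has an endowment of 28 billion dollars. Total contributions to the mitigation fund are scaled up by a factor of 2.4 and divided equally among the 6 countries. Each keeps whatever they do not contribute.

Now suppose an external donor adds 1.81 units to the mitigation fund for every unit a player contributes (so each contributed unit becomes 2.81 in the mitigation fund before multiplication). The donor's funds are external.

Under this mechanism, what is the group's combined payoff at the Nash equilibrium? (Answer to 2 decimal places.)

1132.99 billion dollars

Under the mechanism each unit contributed yields 2.4 × 2.81 / 6 = 1.1240 back to its contributor per unit of net cost, which exceeds 1, making full contribution the dominant choice for everyone.
At the Nash equilibrium everyone contributes 28. Group total payoff = 2.4 × 2.81 × 168 = 1132.99.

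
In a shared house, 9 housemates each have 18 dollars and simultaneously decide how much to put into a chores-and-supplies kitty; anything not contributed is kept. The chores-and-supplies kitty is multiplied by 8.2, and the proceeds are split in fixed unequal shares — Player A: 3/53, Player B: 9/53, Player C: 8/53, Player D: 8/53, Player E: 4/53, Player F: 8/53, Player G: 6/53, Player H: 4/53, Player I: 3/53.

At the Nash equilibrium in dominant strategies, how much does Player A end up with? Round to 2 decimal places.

For player j, contributing a unit is worthwhile iff 8.2 × (j's share) ≥ 1, i.e. iff j's share is at least 0.1220.
Player B, Player C, Player D and Player F are above the threshold, contributing 18 each; the remaining 5 contribute 0. Total contributed: 72.
Player A keeps 18 and receives 8.2 × 72 × 3/53 = 33.42 from the chores-and-supplies kitty, for a payoff of 51.42.

51.42 dollars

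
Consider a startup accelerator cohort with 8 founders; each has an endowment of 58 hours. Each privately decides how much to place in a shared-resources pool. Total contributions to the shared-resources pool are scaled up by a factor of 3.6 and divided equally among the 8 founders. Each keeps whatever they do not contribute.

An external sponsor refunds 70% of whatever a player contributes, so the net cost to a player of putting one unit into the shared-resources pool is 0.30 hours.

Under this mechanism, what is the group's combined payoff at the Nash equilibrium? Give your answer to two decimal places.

With the mechanism, a contributed unit returns (3.6/8) / 0.30 = 1.5000 per unit of net cost to the contributor — now above 1 — so contributing fully is weakly dominant for every player.
At the Nash equilibrium everyone contributes 58. Group total payoff = 8 × (58 × 0.70 + 3.6 × 58) = 1995.20.

1995.20 hours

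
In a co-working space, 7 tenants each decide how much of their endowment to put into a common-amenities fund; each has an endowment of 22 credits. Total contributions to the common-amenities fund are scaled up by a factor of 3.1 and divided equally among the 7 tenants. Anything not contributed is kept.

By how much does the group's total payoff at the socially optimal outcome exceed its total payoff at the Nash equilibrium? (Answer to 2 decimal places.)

323.40 credits

Each contributed unit returns 3.1/7 = 0.4429 to its contributor — below 1 — so contributing 0 is dominant for every player. At the Nash equilibrium everyone keeps their 22, and the group total is 7 × 22 = 154.
Each contributed unit returns 3.100 to the group as a whole (0.4429 to each of 7 players), which exceeds 1, so the social optimum is full contribution: group total = 3.100 × 154 = 477.40.
Efficiency loss = 477.40 − 154 = 323.40.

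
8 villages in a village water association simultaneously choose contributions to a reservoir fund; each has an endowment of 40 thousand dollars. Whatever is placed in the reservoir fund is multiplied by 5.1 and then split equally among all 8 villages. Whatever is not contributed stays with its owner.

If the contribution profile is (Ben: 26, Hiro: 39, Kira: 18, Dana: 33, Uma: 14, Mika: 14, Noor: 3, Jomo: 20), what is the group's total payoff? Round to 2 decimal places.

Total contributed: 26 + 39 + 18 + 33 + 14 + 14 + 3 + 20 = 167; total kept: 8 × 40 − 167 = 153.
The reservoir fund pays out 5.1 × 167 = 851.70 in aggregate.
Group total = 153 + 851.70 = 1004.70.

1004.70 thousand dollars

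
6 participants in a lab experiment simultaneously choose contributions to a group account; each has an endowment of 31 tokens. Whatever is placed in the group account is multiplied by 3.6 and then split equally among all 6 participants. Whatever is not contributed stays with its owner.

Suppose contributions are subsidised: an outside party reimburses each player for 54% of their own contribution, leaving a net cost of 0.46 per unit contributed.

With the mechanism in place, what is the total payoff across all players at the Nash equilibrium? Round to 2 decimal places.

With the mechanism, a contributed unit returns (3.6/6) / 0.46 = 1.3043 per unit of net cost to the contributor — now above 1 — so contributing fully is weakly dominant for every player.
At the Nash equilibrium everyone contributes 31. Group total payoff = 6 × (31 × 0.54 + 3.6 × 31) = 770.04.

770.04 tokens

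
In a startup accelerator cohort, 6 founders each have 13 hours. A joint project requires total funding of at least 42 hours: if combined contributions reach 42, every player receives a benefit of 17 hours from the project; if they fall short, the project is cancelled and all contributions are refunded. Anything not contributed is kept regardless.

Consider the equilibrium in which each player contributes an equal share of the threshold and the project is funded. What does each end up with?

Equal share of the threshold: 42/6 = 7.
At this profile no one gains by cutting their contribution: any cut drops the total below 42, the project is cancelled, contributions are refunded, and the deviator ends with 13, which is less than 13 − 7 + 17 = 23. Contributing more than 7 just wastes the excess. So contributing exactly 7 is a best response.
Each player's payoff: 13 − 7 + 17 = 23.

23 hours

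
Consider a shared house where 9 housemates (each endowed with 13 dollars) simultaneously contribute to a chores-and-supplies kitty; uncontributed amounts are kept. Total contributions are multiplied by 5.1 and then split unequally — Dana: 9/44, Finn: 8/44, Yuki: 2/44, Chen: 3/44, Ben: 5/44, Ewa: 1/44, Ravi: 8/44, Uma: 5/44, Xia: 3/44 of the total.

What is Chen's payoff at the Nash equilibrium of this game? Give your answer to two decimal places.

A player with share s gets back 5.1·s per unit contributed, so full contribution is dominant for anyone with s > 1/5.1 = 0.1961 and zero contribution is dominant for anyone below.
Only Dana (9/44) clears that bar, contributing 13; the remaining 8 contribute 0. Total contributed: 13.
Chen keeps 13 and receives 5.1 × 13 × 3/44 = 4.52 from the chores-and-supplies kitty, for a payoff of 17.52.

17.52 dollars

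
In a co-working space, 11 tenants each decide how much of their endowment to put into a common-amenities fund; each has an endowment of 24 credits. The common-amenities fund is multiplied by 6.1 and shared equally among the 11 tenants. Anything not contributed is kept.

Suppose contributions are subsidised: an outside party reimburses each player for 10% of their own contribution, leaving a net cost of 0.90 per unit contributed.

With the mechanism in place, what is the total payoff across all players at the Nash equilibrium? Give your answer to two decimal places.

Even with the mechanism, each unit contributed returns only (6.1/11) / 0.90 = 0.6162 per unit of net cost, so contributing nothing is still dominant.
At the Nash equilibrium no one contributes; group total payoff = 11 × 24 = 264.

264.00 credits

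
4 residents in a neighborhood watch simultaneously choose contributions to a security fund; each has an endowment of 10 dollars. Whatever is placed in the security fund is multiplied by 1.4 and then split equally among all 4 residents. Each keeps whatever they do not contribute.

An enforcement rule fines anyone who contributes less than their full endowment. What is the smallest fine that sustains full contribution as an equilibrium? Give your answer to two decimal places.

Given the others contribute fully, the best deviation is to contribute 0 (any partial contribution still incurs the fine and gives up units whose private return 0.3500 is below 1).
Deviating from 10 to 0 saves 10 dollars but forfeits the deviator's share of the drop in the security fund: 1.4/4 × 10 = 3.50.
So the deviation gain is 10 − 3.50 = 6.50, and the fine must be at least 6.50 dollars to wipe it out.

6.50 dollars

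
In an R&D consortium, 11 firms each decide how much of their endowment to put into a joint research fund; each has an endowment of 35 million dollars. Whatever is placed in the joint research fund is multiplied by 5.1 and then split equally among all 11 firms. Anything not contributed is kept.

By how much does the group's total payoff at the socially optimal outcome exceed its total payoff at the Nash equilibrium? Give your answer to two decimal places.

1578.50 million dollars

Each contributed unit returns 5.1/11 = 0.4636 to its contributor — below 1 — so contributing 0 is dominant for every player. At the Nash equilibrium everyone keeps their 35, and the group total is 11 × 35 = 385.
Each contributed unit returns 5.100 to the group as a whole (0.4636 to each of 11 players), which exceeds 1, so the social optimum is full contribution: group total = 5.100 × 385 = 1963.50.
Efficiency loss = 1963.50 − 385 = 1578.50.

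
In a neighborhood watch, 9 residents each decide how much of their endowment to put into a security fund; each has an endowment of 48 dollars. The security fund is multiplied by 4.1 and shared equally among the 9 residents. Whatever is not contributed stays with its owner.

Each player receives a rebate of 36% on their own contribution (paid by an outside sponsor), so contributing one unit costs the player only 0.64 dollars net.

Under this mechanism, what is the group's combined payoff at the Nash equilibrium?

With the mechanism, a contributed unit returns (4.1/9) / 0.64 = 0.7118 per unit of net cost — still below 1 — so contributing 0 remains dominant for every player.
At the Nash equilibrium no one contributes; group total payoff = 9 × 48 = 432.

432.00 dollars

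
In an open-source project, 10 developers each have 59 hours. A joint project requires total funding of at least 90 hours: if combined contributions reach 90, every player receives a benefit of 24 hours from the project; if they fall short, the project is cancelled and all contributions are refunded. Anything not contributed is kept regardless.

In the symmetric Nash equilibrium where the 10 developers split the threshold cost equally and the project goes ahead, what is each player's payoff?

74 hours

Equal share of the threshold: 90/10 = 9.
At this profile no one gains by cutting their contribution: any cut drops the total below 90, the project is cancelled, contributions are refunded, and the deviator ends with 59, which is less than 59 − 9 + 24 = 74. Contributing more than 9 just wastes the excess. So contributing exactly 9 is a best response.
Each player's payoff: 59 − 9 + 24 = 74.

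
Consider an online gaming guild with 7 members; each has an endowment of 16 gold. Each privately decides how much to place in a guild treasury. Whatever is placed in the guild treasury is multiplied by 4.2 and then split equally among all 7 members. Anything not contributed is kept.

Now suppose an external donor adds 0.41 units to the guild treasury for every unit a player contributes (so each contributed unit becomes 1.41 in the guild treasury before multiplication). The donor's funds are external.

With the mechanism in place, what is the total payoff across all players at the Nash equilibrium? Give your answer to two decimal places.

112.00 gold

With the mechanism, a contributed unit returns 4.2 × 1.41 / 7 = 0.8460 per unit of net cost — still below 1 — so contributing 0 remains dominant for every player.
At the Nash equilibrium no one contributes; group total payoff = 7 × 16 = 112.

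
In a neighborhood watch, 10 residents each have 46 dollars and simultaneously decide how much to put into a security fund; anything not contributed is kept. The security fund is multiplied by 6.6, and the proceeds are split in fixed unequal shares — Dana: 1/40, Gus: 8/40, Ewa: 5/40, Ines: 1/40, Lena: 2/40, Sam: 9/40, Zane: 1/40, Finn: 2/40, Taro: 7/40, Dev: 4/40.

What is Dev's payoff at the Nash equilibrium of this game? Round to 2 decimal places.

Player j's private return per contributed unit is 6.6 × (j's share). Contributing is weakly dominant for j when that share is at least 1/6.6 = 0.1515, and contributing 0 is dominant otherwise.
The shares above 0.1515 belong to Gus, Sam and Taro, contributing 46 each; the remaining 7 contribute 0. Total contributed: 138.
Dev keeps 46 and receives 6.6 × 138 × 4/40 = 91.08 from the security fund, for a payoff of 137.08.

137.08 dollars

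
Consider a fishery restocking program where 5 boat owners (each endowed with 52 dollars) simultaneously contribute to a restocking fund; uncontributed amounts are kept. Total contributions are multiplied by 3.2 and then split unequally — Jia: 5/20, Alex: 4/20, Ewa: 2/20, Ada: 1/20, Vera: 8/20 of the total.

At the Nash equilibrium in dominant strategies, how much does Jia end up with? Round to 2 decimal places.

For player j, contributing a unit is worthwhile iff 3.2 × (j's share) ≥ 1, i.e. iff j's share is at least 0.3125.
Vera alone (share 8/20) is above the threshold, contributing 52; the remaining 4 contribute 0. Total contributed: 52.
Jia keeps 52 and receives 3.2 × 52 × 5/20 = 41.60 from the restocking fund, for a payoff of 93.60.

93.60 dollars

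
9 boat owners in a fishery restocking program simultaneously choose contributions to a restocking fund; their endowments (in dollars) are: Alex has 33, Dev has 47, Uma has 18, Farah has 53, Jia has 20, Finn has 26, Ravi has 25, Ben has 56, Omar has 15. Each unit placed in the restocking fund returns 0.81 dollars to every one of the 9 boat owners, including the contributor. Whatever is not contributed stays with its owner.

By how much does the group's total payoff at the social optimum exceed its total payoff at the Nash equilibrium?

1842.97 dollars

The private return per contributed unit is 0.81 < 1 for everyone, so the Nash equilibrium is zero contribution and the group total is Σ E_j = 33 + 47 + 18 + 53 + 20 + 26 + 25 + 56 + 15 = 293.
Each contributed unit returns 7.290 to the group, so the social optimum is full contribution by everyone: group total = 7.290 × 293 = 2135.97.
Efficiency loss = (7.290 − 1) × 293 = 1842.97.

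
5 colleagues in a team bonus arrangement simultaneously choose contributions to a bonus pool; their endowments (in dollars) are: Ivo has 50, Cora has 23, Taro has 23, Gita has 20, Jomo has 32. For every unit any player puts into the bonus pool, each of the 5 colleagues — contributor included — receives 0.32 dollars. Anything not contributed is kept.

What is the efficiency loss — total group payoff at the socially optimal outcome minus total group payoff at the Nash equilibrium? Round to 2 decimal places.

The private return per contributed unit is 0.32 < 1 for everyone, so the Nash equilibrium is zero contribution and the group total is Σ E_j = 50 + 23 + 23 + 20 + 32 = 148.
Each contributed unit returns 1.600 to the group, so the social optimum is full contribution by everyone: group total = 1.600 × 148 = 236.80.
Efficiency loss = (1.600 − 1) × 148 = 88.80.

88.80 dollars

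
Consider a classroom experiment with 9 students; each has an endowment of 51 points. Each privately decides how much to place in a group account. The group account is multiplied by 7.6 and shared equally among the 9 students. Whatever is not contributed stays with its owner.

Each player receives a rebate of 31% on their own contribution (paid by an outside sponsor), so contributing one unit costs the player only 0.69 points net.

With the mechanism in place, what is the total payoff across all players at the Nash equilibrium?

The effective private return per unit is now (7.6/9) / 0.69 = 1.2238 > 1, so every player's dominant strategy flips to full contribution.
At the Nash equilibrium everyone contributes 51. Group total payoff = 9 × (51 × 0.31 + 7.6 × 51) = 3630.69.

3630.69 points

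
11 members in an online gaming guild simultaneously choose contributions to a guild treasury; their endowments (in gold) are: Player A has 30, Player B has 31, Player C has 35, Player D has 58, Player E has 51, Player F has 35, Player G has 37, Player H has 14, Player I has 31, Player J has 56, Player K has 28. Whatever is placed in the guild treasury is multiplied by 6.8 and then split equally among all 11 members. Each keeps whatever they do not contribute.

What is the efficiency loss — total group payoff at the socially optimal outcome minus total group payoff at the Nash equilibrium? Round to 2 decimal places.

2354.80 gold

The private return per contributed unit is 6.8/11 = 0.6182 < 1 for every player regardless of endowment, so the Nash equilibrium is zero contribution and the group total is Σ E_j = 30 + 31 + 35 + 58 + 51 + 35 + 37 + 14 + 31 + 56 + 28 = 406.
Each contributed unit returns 6.800 to the group, so the social optimum is full contribution by everyone: group total = 6.800 × 406 = 2760.80.
Efficiency loss = (6.800 − 1) × 406 = 2354.80.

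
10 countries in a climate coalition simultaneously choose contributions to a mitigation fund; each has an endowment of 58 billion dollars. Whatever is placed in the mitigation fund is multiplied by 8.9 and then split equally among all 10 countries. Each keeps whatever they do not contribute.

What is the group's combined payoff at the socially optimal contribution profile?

5162.00 billion dollars

Each contributed unit returns 8.900 to the group as a whole (0.8900 to each of 10 players), which exceeds 1, so the social optimum is full contribution: group total = 8.900 × 580 = 5162.00.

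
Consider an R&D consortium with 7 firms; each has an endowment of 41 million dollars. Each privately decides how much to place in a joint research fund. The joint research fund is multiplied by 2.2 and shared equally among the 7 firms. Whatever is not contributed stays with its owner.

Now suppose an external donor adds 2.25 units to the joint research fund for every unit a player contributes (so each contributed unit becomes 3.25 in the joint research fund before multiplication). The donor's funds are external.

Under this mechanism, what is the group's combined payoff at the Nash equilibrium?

Under the mechanism each unit contributed yields 2.2 × 3.25 / 7 = 1.0214 back to its contributor per unit of net cost, which exceeds 1, making full contribution the dominant choice for everyone.
At the Nash equilibrium everyone contributes 41. Group total payoff = 2.2 × 3.25 × 287 = 2052.05.

2052.05 million dollars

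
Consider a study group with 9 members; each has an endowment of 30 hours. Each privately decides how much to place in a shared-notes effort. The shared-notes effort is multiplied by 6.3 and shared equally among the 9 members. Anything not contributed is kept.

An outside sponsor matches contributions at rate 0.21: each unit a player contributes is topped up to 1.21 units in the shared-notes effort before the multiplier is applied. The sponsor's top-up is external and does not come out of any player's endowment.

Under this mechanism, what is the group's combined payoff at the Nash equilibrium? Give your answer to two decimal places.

The effective private return is 6.3 × 1.21 / 9 = 0.8470, which is still under 1, so the mechanism doesn't change anyone's dominant strategy: zero contribution.
At the Nash equilibrium no one contributes; group total payoff = 9 × 30 = 270.

270.00 hours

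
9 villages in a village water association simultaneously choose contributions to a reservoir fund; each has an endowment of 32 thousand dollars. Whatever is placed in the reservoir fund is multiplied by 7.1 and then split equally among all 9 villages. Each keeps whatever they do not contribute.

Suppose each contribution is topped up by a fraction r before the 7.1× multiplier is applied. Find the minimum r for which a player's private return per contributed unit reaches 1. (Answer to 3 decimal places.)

With matching at rate r, one contributed unit becomes (1 + r) in the reservoir fund and returns 7.1 × (1 + r) / 9 to the contributor.
Setting this equal to 1: 1 + r = 9/7.1 = 1.2676.
So the minimum matching rate is r = 1.2676 − 1 = 0.268.

0.268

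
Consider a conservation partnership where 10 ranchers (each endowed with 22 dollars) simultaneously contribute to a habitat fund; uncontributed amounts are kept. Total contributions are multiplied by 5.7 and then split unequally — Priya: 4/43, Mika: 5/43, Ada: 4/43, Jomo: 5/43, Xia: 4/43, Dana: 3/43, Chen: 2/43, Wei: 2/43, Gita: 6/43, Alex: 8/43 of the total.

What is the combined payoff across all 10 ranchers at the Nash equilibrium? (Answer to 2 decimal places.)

323.40 dollars

A player with share s gets back 5.7·s per unit contributed, so full contribution is dominant for anyone with s > 1/5.7 = 0.1754 and zero contribution is dominant for anyone below.
The only share above 0.1754 is Alex's 8/43, contributing 22; the remaining 9 contribute 0. Total contributed: 22.
The habitat fund pays out 5.7 × 22 = 125.40 in total (split across the unequal shares, but the aggregate is all that matters for the group sum).
The 9 free-riders keep 22 each, adding 198. Group total = 198 + 125.40 = 323.40.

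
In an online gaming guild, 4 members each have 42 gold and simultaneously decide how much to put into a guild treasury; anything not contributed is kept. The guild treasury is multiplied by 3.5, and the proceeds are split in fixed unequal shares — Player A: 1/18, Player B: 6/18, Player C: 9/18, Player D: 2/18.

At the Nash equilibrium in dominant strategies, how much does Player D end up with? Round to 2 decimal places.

A player with share s gets back 3.5·s per unit contributed, so full contribution is dominant for anyone with s > 1/3.5 = 0.2857 and zero contribution is dominant for anyone below.
The shares above 0.2857 belong to Player B and Player C, contributing 42 each; the remaining 2 contribute 0. Total contributed: 84.
Player D keeps 42 and receives 3.5 × 84 × 2/18 = 32.67 from the guild treasury, for a payoff of 74.67.

74.67 gold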